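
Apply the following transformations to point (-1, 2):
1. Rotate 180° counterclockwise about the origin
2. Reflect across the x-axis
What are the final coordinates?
(1, 2)

Step 1: Rotate 180° → (1, -2)
Step 2: Reflect across the x-axis → (1, 2)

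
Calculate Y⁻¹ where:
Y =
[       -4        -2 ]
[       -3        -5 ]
det(Y) = 14
Y⁻¹ =
[    -5/14       1/7 ]
[     3/14      -2/7 ]

For a 2×2 matrix Y = [[a, b], [c, d]] with det(Y) ≠ 0, Y⁻¹ = (1/det(Y)) * [[d, -b], [-c, a]].
det(Y) = (-4)*(-5) - (-2)*(-3) = 20 - 6 = 14.
Y⁻¹ = (1/14) * [[-5, 2], [3, -4]].
Dividing each entry by 14 and reducing:
Y⁻¹ =
[    -5/14       1/7 ]
[     3/14      -2/7 ]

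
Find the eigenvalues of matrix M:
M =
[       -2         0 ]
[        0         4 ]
λ = -2, 4

Solve det(M - λI) = 0. For a 2×2 matrix the characteristic equation is λ² - (trace)λ + det = 0.
trace(M) = a + d = -2 + 4 = 2.
det(M) = a*d - b*c = (-2)*(4) - (0)*(0) = -8 - 0 = -8.
Characteristic equation: λ² - (2)λ + (-8) = 0.
Discriminant = (2)² - 4*(-8) = 4 + 32 = 36.
λ = (2 ± √36) / 2 = (2 ± 6) / 2 = -2, 4.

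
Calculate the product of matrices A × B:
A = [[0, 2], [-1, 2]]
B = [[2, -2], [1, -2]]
[[2, -4], [0, -2]]

Matrix multiplication:
C[0][0] = 0×2 + 2×1 = 2
C[0][1] = 0×-2 + 2×-2 = -4
C[1][0] = -1×2 + 2×1 = 0
C[1][1] = -1×-2 + 2×-2 = -2
Result: [[2, -4], [0, -2]]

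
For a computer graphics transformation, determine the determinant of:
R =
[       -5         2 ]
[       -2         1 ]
det(R) = -1

For a 2×2 matrix [[a, b], [c, d]], det = a*d - b*c.
det(R) = (-5)*(1) - (2)*(-2) = -5 + 4 = -1.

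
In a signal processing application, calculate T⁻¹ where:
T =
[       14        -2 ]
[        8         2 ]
det(T) = 44
T⁻¹ =
[     1/22      1/22 ]
[    -2/11      7/22 ]

For a 2×2 matrix T = [[a, b], [c, d]] with det(T) ≠ 0, T⁻¹ = (1/det(T)) * [[d, -b], [-c, a]].
det(T) = (14)*(2) - (-2)*(8) = 28 + 16 = 44.
T⁻¹ = (1/44) * [[2, 2], [-8, 14]].
Dividing each entry by 44 and reducing:
T⁻¹ =
[     1/22      1/22 ]
[    -2/11      7/22 ]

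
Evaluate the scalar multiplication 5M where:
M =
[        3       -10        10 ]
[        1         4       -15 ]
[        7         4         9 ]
5M =
[       15       -50        50 ]
[        5        20       -75 ]
[       35        20        45 ]

Scalar multiplication is elementwise: (5M)[i][j] = 5 * M[i][j].
  (5M)[0][0] = 5 * (3) = 15
  (5M)[0][1] = 5 * (-10) = -50
  (5M)[0][2] = 5 * (10) = 50
  (5M)[1][0] = 5 * (1) = 5
  (5M)[1][1] = 5 * (4) = 20
  (5M)[1][2] = 5 * (-15) = -75
  (5M)[2][0] = 5 * (7) = 35
  (5M)[2][1] = 5 * (4) = 20
  (5M)[2][2] = 5 * (9) = 45
5M =
[       15       -50        50 ]
[        5        20       -75 ]
[       35        20        45 ]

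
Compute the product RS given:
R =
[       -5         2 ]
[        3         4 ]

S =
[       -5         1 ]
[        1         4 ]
RS =
[       27         3 ]
[      -11        19 ]

Matrix multiplication: (RS)[i][j] = sum over k of R[i][k] * S[k][j].
  (RS)[0][0] = (-5)*(-5) + (2)*(1) = 27
  (RS)[0][1] = (-5)*(1) + (2)*(4) = 3
  (RS)[1][0] = (3)*(-5) + (4)*(1) = -11
  (RS)[1][1] = (3)*(1) + (4)*(4) = 19
RS =
[       27         3 ]
[      -11        19 ]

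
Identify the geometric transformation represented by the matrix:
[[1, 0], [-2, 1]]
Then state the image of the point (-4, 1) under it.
vertical shear with factor -2; image of (-4, 1) is (-4, 9)

The matrix [[1, 0], [k, 1]] sends (x, y) to (x, -2x + y), leaving the x-coordinate fixed: a vertical shear.
The matrix [[1, 0], [-2, 1]] represents: vertical shear with factor -2.
Applying it to (-4, 1): [1·-4 + 0·1, -2·-4 + 1·1] = (-4, 9).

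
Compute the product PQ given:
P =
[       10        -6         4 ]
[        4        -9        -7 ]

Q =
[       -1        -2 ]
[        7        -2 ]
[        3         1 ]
PQ =
[      -40        -4 ]
[      -88         3 ]

Matrix multiplication: (PQ)[i][j] = sum over k of P[i][k] * Q[k][j].
  (PQ)[0][0] = (10)*(-1) + (-6)*(7) + (4)*(3) = -40
  (PQ)[0][1] = (10)*(-2) + (-6)*(-2) + (4)*(1) = -4
  (PQ)[1][0] = (4)*(-1) + (-9)*(7) + (-7)*(3) = -88
  (PQ)[1][1] = (4)*(-2) + (-9)*(-2) + (-7)*(1) = 3
PQ =
[      -40        -4 ]
[      -88         3 ]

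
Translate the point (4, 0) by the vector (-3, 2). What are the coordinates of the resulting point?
(1, 2)

Translation by (-3, 2):
x' = 4 + -3 = 1
y' = 0 + 2 = 2
Homogeneous matrix: [[1, 0, -3], [0, 1, 2], [0, 0, 1]]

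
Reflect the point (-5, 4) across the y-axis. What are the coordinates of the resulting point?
(5, 4)

Reflection across y-axis: (-5, 4) → (5, 4)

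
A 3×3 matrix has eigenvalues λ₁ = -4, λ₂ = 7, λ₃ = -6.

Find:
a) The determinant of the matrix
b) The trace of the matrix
det = 168, trace = -3

Two standard eigenvalue identities:
- det(A) equals the product of the eigenvalues (counted with multiplicity).
- trace(A) equals the sum of the eigenvalues.
det(A) = (-4)*(7)*(-6) = 168.
trace(A) = -4 + 7 - 6 = -3.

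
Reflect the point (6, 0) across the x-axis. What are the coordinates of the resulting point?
(6, 0)

Reflection across x-axis: (6, 0) → (6, 0)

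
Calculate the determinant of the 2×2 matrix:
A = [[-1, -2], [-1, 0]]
-2

For A = [[a, b], [c, d]], det(A) = a*d - b*c.
det(A) = (-1)*(0) - (-2)*(-1) = 0 - 2 = -2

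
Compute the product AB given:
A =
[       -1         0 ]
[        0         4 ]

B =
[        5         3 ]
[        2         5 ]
AB =
[       -5        -3 ]
[        8        20 ]

Matrix multiplication: (AB)[i][j] = sum over k of A[i][k] * B[k][j].
  (AB)[0][0] = (-1)*(5) + (0)*(2) = -5
  (AB)[0][1] = (-1)*(3) + (0)*(5) = -3
  (AB)[1][0] = (0)*(5) + (4)*(2) = 8
  (AB)[1][1] = (0)*(3) + (4)*(5) = 20
AB =
[       -5        -3 ]
[        8        20 ]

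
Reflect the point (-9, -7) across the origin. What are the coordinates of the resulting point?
(9, 7)

Reflection across origin: (-9, -7) → (9, 7)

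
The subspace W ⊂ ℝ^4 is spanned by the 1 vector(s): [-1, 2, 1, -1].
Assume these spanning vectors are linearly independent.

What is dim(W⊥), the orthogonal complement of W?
dim(W⊥) = 3

For any subspace W of ℝ^n, dim(W) + dim(W⊥) = n (the whole-space dimension).
Here the given 1 vectors are linearly independent, so dim(W) = 1.
Thus dim(W⊥) = n - dim(W) = 4 - 1 = 3.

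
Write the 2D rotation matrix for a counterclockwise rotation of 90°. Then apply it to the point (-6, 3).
R = [[0, -1], [1, 0]]; R·(-6, 3) = (-3, -6)

Rotation matrix formula: R(θ) = [[cos θ, -sin θ], [sin θ, cos θ]]
For θ = 90°:
cos(90°) = 0
sin(90°) = 1
R = [[0, -1], [1, 0]]
Apply to (-6, 3): [0·-6 + (-1)·3, 1·-6 + 0·3] = (-3, -6)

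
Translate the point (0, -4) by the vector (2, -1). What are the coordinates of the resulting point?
(2, -5)

Translation by (2, -1):
x' = 0 + 2 = 2
y' = -4 + -1 = -5
Homogeneous matrix: [[1, 0, 2], [0, 1, -1], [0, 0, 1]]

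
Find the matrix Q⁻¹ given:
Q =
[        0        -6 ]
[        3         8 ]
det(Q) = 18
Q⁻¹ =
[      4/9       1/3 ]
[     -1/6         0 ]

For a 2×2 matrix Q = [[a, b], [c, d]] with det(Q) ≠ 0, Q⁻¹ = (1/det(Q)) * [[d, -b], [-c, a]].
det(Q) = (0)*(8) - (-6)*(3) = 0 + 18 = 18.
Q⁻¹ = (1/18) * [[8, 6], [-3, 0]].
Dividing each entry by 18 and reducing:
Q⁻¹ =
[      4/9       1/3 ]
[     -1/6         0 ]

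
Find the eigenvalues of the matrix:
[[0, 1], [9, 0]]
λ = -3 and λ = 3

Characteristic equation: det(A - λI) = 0
λ² - (trace)λ + (det) = 0
λ² - (0)λ + (-9) = 0
λ² - 0λ - 9 = 0
Solving: λ = -3, 3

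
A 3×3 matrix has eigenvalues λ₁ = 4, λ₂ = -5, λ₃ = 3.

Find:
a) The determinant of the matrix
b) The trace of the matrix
det = -60, trace = 2

Two standard eigenvalue identities:
- det(A) equals the product of the eigenvalues (counted with multiplicity).
- trace(A) equals the sum of the eigenvalues.
det(A) = (4)*(-5)*(3) = -60.
trace(A) = 4 - 5 + 3 = 2.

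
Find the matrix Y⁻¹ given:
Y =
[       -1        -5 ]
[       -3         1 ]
det(Y) = -16
Y⁻¹ =
[    -1/16     -5/16 ]
[    -3/16      1/16 ]

For a 2×2 matrix Y = [[a, b], [c, d]] with det(Y) ≠ 0, Y⁻¹ = (1/det(Y)) * [[d, -b], [-c, a]].
det(Y) = (-1)*(1) - (-5)*(-3) = -1 - 15 = -16.
Y⁻¹ = (1/-16) * [[1, 5], [3, -1]].
Dividing each entry by -16 and reducing:
Y⁻¹ =
[    -1/16     -5/16 ]
[    -3/16      1/16 ]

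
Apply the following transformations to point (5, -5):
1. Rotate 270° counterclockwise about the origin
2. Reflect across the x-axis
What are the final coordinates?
(-5, 5)

Step 1: Rotate 270° → (-5, -5)
Step 2: Reflect across the x-axis → (-5, 5)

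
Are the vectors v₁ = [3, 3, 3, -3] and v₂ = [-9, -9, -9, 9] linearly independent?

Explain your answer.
No, linearly dependent (v₂ = -3·v₁)

Check whether there is a scalar k with v₂ = k·v₁.
Comparing components, k = -3 satisfies -3·[3, 3, 3, -3] = [-9, -9, -9, 9].
Since v₂ is a scalar multiple of v₁, the two vectors are linearly dependent.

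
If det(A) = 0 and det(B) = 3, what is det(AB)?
0

Use the multiplicative property of determinants: det(AB) = det(A)*det(B).
det(AB) = (0)*(3) = 0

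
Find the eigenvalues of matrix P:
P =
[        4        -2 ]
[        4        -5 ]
λ = -4, 3

Solve det(P - λI) = 0. For a 2×2 matrix the characteristic equation is λ² - (trace)λ + det = 0.
trace(P) = a + d = 4 - 5 = -1.
det(P) = a*d - b*c = (4)*(-5) - (-2)*(4) = -20 + 8 = -12.
Characteristic equation: λ² - (-1)λ + (-12) = 0.
Discriminant = (-1)² - 4*(-12) = 1 + 48 = 49.
λ = (-1 ± √49) / 2 = (-1 ± 7) / 2 = -4, 3.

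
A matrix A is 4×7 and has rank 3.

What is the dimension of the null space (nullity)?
4

The rank-nullity theorem for an m×n matrix states:
rank(A) + nullity(A) = n (the number of columns).
Here n = 7 and rank(A) = 3, so nullity(A) = 7 - 3 = 4.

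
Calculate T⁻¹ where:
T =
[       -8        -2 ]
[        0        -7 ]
det(T) = 56
T⁻¹ =
[     -1/8      1/28 ]
[        0      -1/7 ]

For a 2×2 matrix T = [[a, b], [c, d]] with det(T) ≠ 0, T⁻¹ = (1/det(T)) * [[d, -b], [-c, a]].
det(T) = (-8)*(-7) - (-2)*(0) = 56 - 0 = 56.
T⁻¹ = (1/56) * [[-7, 2], [0, -8]].
Dividing each entry by 56 and reducing:
T⁻¹ =
[     -1/8      1/28 ]
[        0      -1/7 ]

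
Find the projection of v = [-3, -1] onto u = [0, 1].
[0, -1]

The projection of v onto u is proj_u(v) = ((v·u) / (u·u)) · u.
v·u = (-3)*(0) + (-1)*(1) = -1.
u·u = (0)*(0) + (1)*(1) = 1.
coefficient = -1 / 1 = -1.
proj_u(v) = -1 · [0, 1] = [0, -1].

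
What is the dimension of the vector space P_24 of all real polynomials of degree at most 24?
Dimension = 25

A polynomial of degree at most 24 can be written as a₀ + a₁x + a₂x² + … + a_24x^24, with 25 free coefficients a₀, …, a_24.
The set {1, x, x², …, x^24} is a basis: it spans P_24 (every such polynomial is a linear combination of these) and is linearly independent (a polynomial is zero iff all its coefficients are zero).
Therefore dim(P_24) = 24 + 1 = 25.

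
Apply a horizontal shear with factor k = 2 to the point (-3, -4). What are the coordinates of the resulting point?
(-11, -4)

Shear matrix for horizontal shear with factor k = 2:
[[1, 2], [0, 1]]
Result: (-3, -4) → (-11, -4)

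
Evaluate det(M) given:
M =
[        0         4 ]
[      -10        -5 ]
det(M) = 40

For a 2×2 matrix [[a, b], [c, d]], det = a*d - b*c.
det(M) = (0)*(-5) - (4)*(-10) = 0 + 40 = 40.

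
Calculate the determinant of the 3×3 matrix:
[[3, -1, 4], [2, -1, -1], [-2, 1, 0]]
1

Expansion along first row:
det = 3·det([[-1,-1],[1,0]]) - -1·det([[2,-1],[-2,0]]) + 4·det([[2,-1],[-2,1]])
    = 3·(-1·0 - -1·1) - -1·(2·0 - -1·-2) + 4·(2·1 - -1·-2)
    = 3·1 - -1·-2 + 4·0
    = 3 + -2 + 0 = 1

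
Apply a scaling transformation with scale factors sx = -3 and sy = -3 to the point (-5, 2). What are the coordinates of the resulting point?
(15, -6)

Scaling matrix:
[[-3, 0], [0, -3]]
Result: (-5 × -3, 2 × -3) = (15, -6)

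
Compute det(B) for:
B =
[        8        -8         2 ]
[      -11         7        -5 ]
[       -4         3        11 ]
det(B) = -402

Expand along row 0 (cofactor expansion): det(B) = a*(e*i - f*h) - b*(d*i - f*g) + c*(d*h - e*g), where the 3×3 is [[a, b, c], [d, e, f], [g, h, i]].
Minor M_00 = (7)*(11) - (-5)*(3) = 77 + 15 = 92.
Minor M_01 = (-11)*(11) - (-5)*(-4) = -121 - 20 = -141.
Minor M_02 = (-11)*(3) - (7)*(-4) = -33 + 28 = -5.
det(B) = (8)*(92) - (-8)*(-141) + (2)*(-5) = 736 - 1128 - 10 = -402.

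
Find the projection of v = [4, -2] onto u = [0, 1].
[0, -2]

The projection of v onto u is proj_u(v) = ((v·u) / (u·u)) · u.
v·u = (4)*(0) + (-2)*(1) = -2.
u·u = (0)*(0) + (1)*(1) = 1.
coefficient = -2 / 1 = -2.
proj_u(v) = -2 · [0, 1] = [0, -2].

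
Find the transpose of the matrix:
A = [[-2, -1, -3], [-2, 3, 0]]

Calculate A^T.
[[-2, -2], [-1, 3], [-3, 0]]

The transpose sends entry (i,j) to (j,i); rows become columns.
Row 0 of A: [-2, -1, -3] -> column 0 of A^T.
Row 1 of A: [-2, 3, 0] -> column 1 of A^T.
A^T = [[-2, -2], [-1, 3], [-3, 0]]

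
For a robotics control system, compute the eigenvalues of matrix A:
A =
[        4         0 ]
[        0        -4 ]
λ = -4, 4

Solve det(A - λI) = 0. For a 2×2 matrix the characteristic equation is λ² - (trace)λ + det = 0.
trace(A) = a + d = 4 - 4 = 0.
det(A) = a*d - b*c = (4)*(-4) - (0)*(0) = -16 - 0 = -16.
Characteristic equation: λ² - (0)λ + (-16) = 0.
Discriminant = (0)² - 4*(-16) = 0 + 64 = 64.
λ = (0 ± √64) / 2 = (0 ± 8) / 2 = -4, 4.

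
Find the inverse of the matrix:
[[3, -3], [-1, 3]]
[[1/2, 1/2], [1/6, 1/2]]

For [[a,b],[c,d]], inverse = (1/det)·[[d,-b],[-c,a]]
det = 3·3 - -3·-1 = 6
Inverse = (1/6)·[[3, 3], [1, 3]]
        = [[1/2, 1/2], [1/6, 1/2]]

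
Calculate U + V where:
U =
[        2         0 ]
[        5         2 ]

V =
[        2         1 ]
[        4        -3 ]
U + V =
[        4         1 ]
[        9        -1 ]

Matrix addition is elementwise: (U+V)[i][j] = U[i][j] + V[i][j].
  (U+V)[0][0] = (2) + (2) = 4
  (U+V)[0][1] = (0) + (1) = 1
  (U+V)[1][0] = (5) + (4) = 9
  (U+V)[1][1] = (2) + (-3) = -1
U + V =
[        4         1 ]
[        9        -1 ]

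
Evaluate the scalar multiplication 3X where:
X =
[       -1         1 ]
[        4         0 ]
3X =
[       -3         3 ]
[       12         0 ]

Scalar multiplication is elementwise: (3X)[i][j] = 3 * X[i][j].
  (3X)[0][0] = 3 * (-1) = -3
  (3X)[0][1] = 3 * (1) = 3
  (3X)[1][0] = 3 * (4) = 12
  (3X)[1][1] = 3 * (0) = 0
3X =
[       -3         3 ]
[       12         0 ]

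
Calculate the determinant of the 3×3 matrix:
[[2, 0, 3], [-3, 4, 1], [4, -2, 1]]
-18

Expansion along first row:
det = 2·det([[4,1],[-2,1]]) - 0·det([[-3,1],[4,1]]) + 3·det([[-3,4],[4,-2]])
    = 2·(4·1 - 1·-2) - 0·(-3·1 - 1·4) + 3·(-3·-2 - 4·4)
    = 2·6 - 0·-7 + 3·-10
    = 12 + 0 + -30 = -18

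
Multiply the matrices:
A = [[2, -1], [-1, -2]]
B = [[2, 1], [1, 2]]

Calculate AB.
[[3, 0], [-4, -5]]

Each entry (i,j) of AB = sum over k of A[i][k]*B[k][j].
(AB)[0][0] = (2)*(2) + (-1)*(1) = 3
(AB)[0][1] = (2)*(1) + (-1)*(2) = 0
(AB)[1][0] = (-1)*(2) + (-2)*(1) = -4
(AB)[1][1] = (-1)*(1) + (-2)*(2) = -5
AB = [[3, 0], [-4, -5]]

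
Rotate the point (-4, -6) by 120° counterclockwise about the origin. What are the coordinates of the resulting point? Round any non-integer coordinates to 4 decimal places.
(7.1962, -0.4641)

Rotation matrix R(θ) = [[cos θ, -sin θ], [sin θ, cos θ]]; for θ = 120°:
R = [[-1/2, -√3/2], [√3/2, -1/2]]
Result: R × [-4, -6]ᵀ = [-1/2·-4 + (-√3/2)·-6, √3/2·-4 + (-1/2)·-6]ᵀ = (7.1962, -0.4641)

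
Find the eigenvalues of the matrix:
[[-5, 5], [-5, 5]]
λ = 0 and λ = 0

Characteristic equation: det(A - λI) = 0
λ² - (trace)λ + (det) = 0
λ² - (0)λ + (0) = 0
λ² - 0λ + 0 = 0
Solving: λ = 0, 0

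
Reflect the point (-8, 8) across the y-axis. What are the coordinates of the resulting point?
(8, 8)

Reflection across y-axis: (-8, 8) → (8, 8)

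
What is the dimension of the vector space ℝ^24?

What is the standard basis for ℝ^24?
Dimension = 24; standard basis = {e_1, e_2, e_3, …, e_24}

ℝ^24 is the space of 24-tuples of real numbers; its dimension is 24.
The standard basis consists of 24 vectors: e_1, e_2, e_3, …, e_24, where e_i is the vector with 1 in position i and 0 elsewhere.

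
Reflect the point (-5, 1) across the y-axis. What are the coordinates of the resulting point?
(5, 1)

Reflection across y-axis: (-5, 1) → (5, 1)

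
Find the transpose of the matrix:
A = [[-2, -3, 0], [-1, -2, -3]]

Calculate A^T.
[[-2, -1], [-3, -2], [0, -3]]

The transpose sends entry (i,j) to (j,i); rows become columns.
Row 0 of A: [-2, -3, 0] -> column 0 of A^T.
Row 1 of A: [-1, -2, -3] -> column 1 of A^T.
A^T = [[-2, -1], [-3, -2], [0, -3]]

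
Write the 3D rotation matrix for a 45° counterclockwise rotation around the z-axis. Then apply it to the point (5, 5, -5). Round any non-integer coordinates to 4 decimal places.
R = [[√2/2, -√2/2, 0], [√2/2, √2/2, 0], [0, 0, 1]]; R·(5, 5, -5) = (0.0000, 7.0711, -5.0000)

Rotation matrix for 45° around z-axis:
cos(45°) = √2/2, sin(45°) = √2/2
R = [[√2/2, -√2/2, 0], [√2/2, √2/2, 0], [0, 0, 1]]
Apply to (5, 5, -5): R·[5, 5, -5]ᵀ = (0.0000, 7.0711, -5.0000)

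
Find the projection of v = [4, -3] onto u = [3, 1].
[27/10, 9/10]

The projection of v onto u is proj_u(v) = ((v·u) / (u·u)) · u.
v·u = (4)*(3) + (-3)*(1) = 9.
u·u = (3)*(3) + (1)*(1) = 10.
coefficient = 9 / 10 = 9/10.
proj_u(v) = 9/10 · [3, 1] = [27/10, 9/10].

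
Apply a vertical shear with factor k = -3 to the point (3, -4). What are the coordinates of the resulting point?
(3, -13)

Shear matrix for vertical shear with factor k = -3:
[[1, 0], [-3, 1]]
Result: (3, -4) → (3, -13)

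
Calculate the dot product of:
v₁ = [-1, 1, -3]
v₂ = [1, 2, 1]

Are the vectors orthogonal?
-2, No

The dot product is the sum of products of corresponding components.
v₁·v₂ = (-1)*(1) + (1)*(2) + (-3)*(1) = -1 + 2 - 3 = -2.
Two vectors are orthogonal iff their dot product is 0; here the dot product is -2, so the vectors are not orthogonal.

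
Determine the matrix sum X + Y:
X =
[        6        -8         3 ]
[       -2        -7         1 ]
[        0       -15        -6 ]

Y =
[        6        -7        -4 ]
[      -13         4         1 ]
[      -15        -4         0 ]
X + Y =
[       12       -15        -1 ]
[      -15        -3         2 ]
[      -15       -19        -6 ]

Matrix addition is elementwise: (X+Y)[i][j] = X[i][j] + Y[i][j].
  (X+Y)[0][0] = (6) + (6) = 12
  (X+Y)[0][1] = (-8) + (-7) = -15
  (X+Y)[0][2] = (3) + (-4) = -1
  (X+Y)[1][0] = (-2) + (-13) = -15
  (X+Y)[1][1] = (-7) + (4) = -3
  (X+Y)[1][2] = (1) + (1) = 2
  (X+Y)[2][0] = (0) + (-15) = -15
  (X+Y)[2][1] = (-15) + (-4) = -19
  (X+Y)[2][2] = (-6) + (0) = -6
X + Y =
[       12       -15        -1 ]
[      -15        -3         2 ]
[      -15       -19        -6 ]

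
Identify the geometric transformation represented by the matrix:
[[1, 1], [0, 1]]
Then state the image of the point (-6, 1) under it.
horizontal shear with factor 1; image of (-6, 1) is (-5, 1)

The matrix [[1, k], [0, 1]] sends (x, y) to (x + 1y, y), leaving the y-coordinate fixed: a horizontal shear.
The matrix [[1, 1], [0, 1]] represents: horizontal shear with factor 1.
Applying it to (-6, 1): [1·-6 + 1·1, 0·-6 + 1·1] = (-5, 1).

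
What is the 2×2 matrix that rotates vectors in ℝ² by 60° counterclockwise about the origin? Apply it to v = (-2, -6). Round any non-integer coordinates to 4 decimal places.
R = [[1/2, -√3/2], [√3/2, 1/2]]; R·v = (4.1962, -4.7321)

A counterclockwise rotation by angle θ in ℝ² has matrix R(θ) = [[cos θ, -sin θ], [sin θ, cos θ]].
For θ = 60°: cos θ = 1/2, sin θ = √3/2.
R(60°) = [[1/2, -√3/2], [√3/2, 1/2]].
R·v = [1/2·-2 + (-√3/2)·-6, √3/2·-2 + 1/2·-6] = (4.1962, -4.7321).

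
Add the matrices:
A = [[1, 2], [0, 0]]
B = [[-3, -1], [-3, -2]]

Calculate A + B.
[[-2, 1], [-3, -2]]

Add corresponding elements:
(1)+(-3)=-2
(2)+(-1)=1
(0)+(-3)=-3
(0)+(-2)=-2
A + B = [[-2, 1], [-3, -2]]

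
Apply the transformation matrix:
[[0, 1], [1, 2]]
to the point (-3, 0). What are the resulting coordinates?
(0, -3)

Matrix multiplication:
[[0, 1], [1, 2]] × [-3, 0]ᵀ
= [0×-3 + 1×0, 1×-3 + 2×0]ᵀ
= [0.0000, -3.0000]ᵀ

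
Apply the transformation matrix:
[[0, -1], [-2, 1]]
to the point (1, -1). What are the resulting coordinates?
(1, -3)

Matrix multiplication:
[[0, -1], [-2, 1]] × [1, -1]ᵀ
= [0×1 + -1×-1, -2×1 + 1×-1]ᵀ
= [1.0000, -3.0000]ᵀ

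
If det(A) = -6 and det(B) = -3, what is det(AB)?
18

Use the multiplicative property of determinants: det(AB) = det(A)*det(B).
det(AB) = (-6)*(-3) = 18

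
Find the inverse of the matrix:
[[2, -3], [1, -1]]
[[-1, 3], [-1, 2]]

For [[a,b],[c,d]], inverse = (1/det)·[[d,-b],[-c,a]]
det = 2·-1 - -3·1 = 1
Inverse = (1/1)·[[-1, 3], [-1, 2]]
        = [[-1, 3], [-1, 2]]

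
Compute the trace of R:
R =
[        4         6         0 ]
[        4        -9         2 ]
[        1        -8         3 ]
tr(R) = 4 - 9 + 3 = -2

The trace of a square matrix is the sum of its diagonal entries.
Diagonal entries of R: R[0][0] = 4, R[1][1] = -9, R[2][2] = 3.
tr(R) = 4 - 9 + 3 = -2.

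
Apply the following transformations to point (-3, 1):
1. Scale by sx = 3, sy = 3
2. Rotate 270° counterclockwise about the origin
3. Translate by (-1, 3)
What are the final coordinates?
(2, 12)

Step 1: Scale → (-9, 3)
Step 2: Rotate 270° → (3, 9)
Step 3: Translate → (2, 12)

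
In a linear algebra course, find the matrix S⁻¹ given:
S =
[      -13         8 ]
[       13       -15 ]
det(S) = 91
S⁻¹ =
[   -15/91     -8/91 ]
[     -1/7      -1/7 ]

For a 2×2 matrix S = [[a, b], [c, d]] with det(S) ≠ 0, S⁻¹ = (1/det(S)) * [[d, -b], [-c, a]].
det(S) = (-13)*(-15) - (8)*(13) = 195 - 104 = 91.
S⁻¹ = (1/91) * [[-15, -8], [-13, -13]].
Dividing each entry by 91 and reducing:
S⁻¹ =
[   -15/91     -8/91 ]
[     -1/7      -1/7 ]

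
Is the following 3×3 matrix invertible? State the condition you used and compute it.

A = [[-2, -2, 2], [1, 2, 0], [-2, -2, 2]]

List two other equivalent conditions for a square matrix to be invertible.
No, not invertible; det(A) = 0 (two rows are equal, so the rows are linearly dependent). Equivalent conditions (failing for this A): rank(A) < 3; Ax = 0 has non-trivial solutions; 0 is an eigenvalue; the columns are linearly dependent.

To check invertibility, compute det(A).
In this matrix, row 0 and the last row are identical, so one row is a scalar multiple of another and the rows are linearly dependent.
A matrix with linearly dependent rows has det = 0 and is not invertible.
Equivalent failed conditions:
- rank(A) < 3.
- Ax = 0 has non-trivial solutions.
- 0 is an eigenvalue.
- The columns are linearly dependent.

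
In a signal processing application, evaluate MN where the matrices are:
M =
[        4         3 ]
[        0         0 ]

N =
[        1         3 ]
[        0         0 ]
MN =
[        4        12 ]
[        0         0 ]

Matrix multiplication: (MN)[i][j] = sum over k of M[i][k] * N[k][j].
  (MN)[0][0] = (4)*(1) + (3)*(0) = 4
  (MN)[0][1] = (4)*(3) + (3)*(0) = 12
  (MN)[1][0] = (0)*(1) + (0)*(0) = 0
  (MN)[1][1] = (0)*(3) + (0)*(0) = 0
MN =
[        4        12 ]
[        0         0 ]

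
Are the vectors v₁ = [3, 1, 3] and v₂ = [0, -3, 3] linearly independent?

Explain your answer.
Yes, linearly independent

Two vectors are linearly dependent iff one is a scalar multiple of the other.
No single scalar k satisfies v₂ = k·v₁ (the ratios of corresponding entries disagree), so v₁ and v₂ are linearly independent.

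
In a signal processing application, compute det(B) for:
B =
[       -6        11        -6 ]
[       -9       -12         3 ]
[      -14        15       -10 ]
det(B) = -84

Expand along row 0 (cofactor expansion): det(B) = a*(e*i - f*h) - b*(d*i - f*g) + c*(d*h - e*g), where the 3×3 is [[a, b, c], [d, e, f], [g, h, i]].
Minor M_00 = (-12)*(-10) - (3)*(15) = 120 - 45 = 75.
Minor M_01 = (-9)*(-10) - (3)*(-14) = 90 + 42 = 132.
Minor M_02 = (-9)*(15) - (-12)*(-14) = -135 - 168 = -303.
det(B) = (-6)*(75) - (11)*(132) + (-6)*(-303) = -450 - 1452 + 1818 = -84.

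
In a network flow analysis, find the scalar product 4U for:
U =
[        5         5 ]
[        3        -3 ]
4U =
[       20        20 ]
[       12       -12 ]

Scalar multiplication is elementwise: (4U)[i][j] = 4 * U[i][j].
  (4U)[0][0] = 4 * (5) = 20
  (4U)[0][1] = 4 * (5) = 20
  (4U)[1][0] = 4 * (3) = 12
  (4U)[1][1] = 4 * (-3) = -12
4U =
[       20        20 ]
[       12       -12 ]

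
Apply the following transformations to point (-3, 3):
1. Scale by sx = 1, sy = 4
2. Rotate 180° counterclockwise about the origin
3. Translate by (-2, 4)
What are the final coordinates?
(1, -8)

Step 1: Scale → (-3, 12)
Step 2: Rotate 180° → (3, -12)
Step 3: Translate → (1, -8)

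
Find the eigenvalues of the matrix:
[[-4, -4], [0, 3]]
λ = -4 and λ = 3

Characteristic equation: det(A - λI) = 0
λ² - (trace)λ + (det) = 0
λ² - (-1)λ + (-12) = 0
λ² + 1λ - 12 = 0
Solving: λ = -4, 3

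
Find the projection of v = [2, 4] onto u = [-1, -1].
[3, 3]

The projection of v onto u is proj_u(v) = ((v·u) / (u·u)) · u.
v·u = (2)*(-1) + (4)*(-1) = -6.
u·u = (-1)*(-1) + (-1)*(-1) = 2.
coefficient = -6 / 2 = -3.
proj_u(v) = -3 · [-1, -1] = [3, 3].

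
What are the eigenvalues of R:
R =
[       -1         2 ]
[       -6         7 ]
λ = 1, 5

Solve det(R - λI) = 0. For a 2×2 matrix the characteristic equation is λ² - (trace)λ + det = 0.
trace(R) = a + d = -1 + 7 = 6.
det(R) = a*d - b*c = (-1)*(7) - (2)*(-6) = -7 + 12 = 5.
Characteristic equation: λ² - (6)λ + (5) = 0.
Discriminant = (6)² - 4*(5) = 36 - 20 = 16.
λ = (6 ± √16) / 2 = (6 ± 4) / 2 = 1, 5.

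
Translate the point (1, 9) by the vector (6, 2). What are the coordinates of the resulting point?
(7, 11)

Translation by (6, 2):
x' = 1 + 6 = 7
y' = 9 + 2 = 11
Homogeneous matrix: [[1, 0, 6], [0, 1, 2], [0, 0, 1]]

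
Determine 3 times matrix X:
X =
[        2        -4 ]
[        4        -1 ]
3X =
[        6       -12 ]
[       12        -3 ]

Scalar multiplication is elementwise: (3X)[i][j] = 3 * X[i][j].
  (3X)[0][0] = 3 * (2) = 6
  (3X)[0][1] = 3 * (-4) = -12
  (3X)[1][0] = 3 * (4) = 12
  (3X)[1][1] = 3 * (-1) = -3
3X =
[        6       -12 ]
[       12        -3 ]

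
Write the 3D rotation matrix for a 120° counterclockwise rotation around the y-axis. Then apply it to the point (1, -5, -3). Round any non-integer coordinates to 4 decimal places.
R = [[-1/2, 0, √3/2], [0, 1, 0], [-√3/2, 0, -1/2]]; R·(1, -5, -3) = (-3.0981, -5.0000, 0.6340)

Rotation matrix for 120° around y-axis:
cos(120°) = -1/2, sin(120°) = √3/2
R = [[-1/2, 0, √3/2], [0, 1, 0], [-√3/2, 0, -1/2]]
Apply to (1, -5, -3): R·[1, -5, -3]ᵀ = (-3.0981, -5.0000, 0.6340)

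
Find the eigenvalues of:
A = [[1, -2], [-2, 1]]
λ = -1, 3

Solve det(A - λI) = 0. For a 2×2 matrix this is λ² - (trace)λ + det = 0.
trace(A) = 1 + 1 = 2.
det(A) = (1)*(1) - (-2)*(-2) = 1 - 4 = -3.
Characteristic equation: λ² - (2)λ + (-3) = 0.
Discriminant: (2)² - 4*(-3) = 4 + 12 = 16.
Roots: λ = (2 ± √16) / 2 = -1, 3.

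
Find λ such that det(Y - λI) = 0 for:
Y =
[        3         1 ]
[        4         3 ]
λ = 1, 5

Solve det(Y - λI) = 0. For a 2×2 matrix the characteristic equation is λ² - (trace)λ + det = 0.
trace(Y) = a + d = 3 + 3 = 6.
det(Y) = a*d - b*c = (3)*(3) - (1)*(4) = 9 - 4 = 5.
Characteristic equation: λ² - (6)λ + (5) = 0.
Discriminant = (6)² - 4*(5) = 36 - 20 = 16.
λ = (6 ± √16) / 2 = (6 ± 4) / 2 = 1, 5.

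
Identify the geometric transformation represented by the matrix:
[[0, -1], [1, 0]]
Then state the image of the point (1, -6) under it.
rotation by 90° counterclockwise; image of (1, -6) is (6, 1)

This matches the form [[cos θ, -sin θ], [sin θ, cos θ]] of a rotation matrix; reading off cos θ and sin θ gives the angle.
The matrix [[0, -1], [1, 0]] represents: rotation by 90° counterclockwise.
Applying it to (1, -6): [0·1 + -1·-6, 1·1 + 0·-6] = (6, 1).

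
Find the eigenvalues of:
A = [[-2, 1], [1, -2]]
λ = -3, -1

Solve det(A - λI) = 0. For a 2×2 matrix this is λ² - (trace)λ + det = 0.
trace(A) = -2 - 2 = -4.
det(A) = (-2)*(-2) - (1)*(1) = 4 - 1 = 3.
Characteristic equation: λ² - (-4)λ + (3) = 0.
Discriminant: (-4)² - 4*(3) = 16 - 12 = 4.
Roots: λ = (-4 ± √4) / 2 = -3, -1.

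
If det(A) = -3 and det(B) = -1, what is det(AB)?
3

Use the multiplicative property of determinants: det(AB) = det(A)*det(B).
det(AB) = (-3)*(-1) = 3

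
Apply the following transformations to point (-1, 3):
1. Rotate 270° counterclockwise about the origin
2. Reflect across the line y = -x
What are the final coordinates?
(-1, -3)

Step 1: Rotate 270° → (3, 1)
Step 2: Reflect across the line y = -x → (-1, -3)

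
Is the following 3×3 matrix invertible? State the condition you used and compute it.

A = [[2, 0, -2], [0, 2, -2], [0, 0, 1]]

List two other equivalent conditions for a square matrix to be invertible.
Yes, invertible; det(A) = 4 ≠ 0. Equivalent conditions: rank(A) = 3; Ax = 0 has only the trivial solution; 0 is not an eigenvalue; the columns of A are linearly independent.

To check invertibility, compute det(A).
The given matrix is triangular, so det(A) equals the product of its diagonal entries = 4 ≠ 0.
Since det(A) ≠ 0, A is invertible.
Equivalent conditions for a square matrix A to be invertible:
- rank(A) = 3 (full rank).
- The homogeneous system Ax = 0 has only the trivial solution x = 0.
- 0 is not an eigenvalue of A.
- The columns (equivalently rows) of A are linearly independent.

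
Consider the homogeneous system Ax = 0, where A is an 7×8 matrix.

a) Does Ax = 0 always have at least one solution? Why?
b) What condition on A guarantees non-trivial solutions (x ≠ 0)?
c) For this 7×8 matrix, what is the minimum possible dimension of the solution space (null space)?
a) Yes, x = 0 is always a solution. b) When A has linearly dependent columns (rank < n). c) Minimum nullity = 1.

a) x = 0 satisfies A·0 = 0, so the zero vector is always a solution.
b) Non-trivial solutions exist iff the columns of A are linearly dependent, equivalently rank(A) < n (the number of columns).
c) By rank-nullity, rank(A) + nullity(A) = n = 8. Since A has only 7 rows, rank(A) ≤ 7, so nullity(A) ≥ 8 - 7 = 1.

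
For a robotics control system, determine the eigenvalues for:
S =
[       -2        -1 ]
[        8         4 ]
λ = 0, 2

Solve det(S - λI) = 0. For a 2×2 matrix the characteristic equation is λ² - (trace)λ + det = 0.
trace(S) = a + d = -2 + 4 = 2.
det(S) = a*d - b*c = (-2)*(4) - (-1)*(8) = -8 + 8 = 0.
Characteristic equation: λ² - (2)λ + (0) = 0.
Discriminant = (2)² - 4*(0) = 4 - 0 = 4.
λ = (2 ± √4) / 2 = (2 ± 2) / 2 = 0, 2.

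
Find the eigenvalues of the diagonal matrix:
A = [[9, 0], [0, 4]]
λ₁ = 9, λ₂ = 4

The characteristic polynomial of A is det(A - λI) = (9 - λ)(4 - λ) = 0.
The roots are λ = 9 and λ = 4, so the eigenvalues are the diagonal entries.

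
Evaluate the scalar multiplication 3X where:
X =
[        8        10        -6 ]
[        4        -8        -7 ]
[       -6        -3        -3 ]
3X =
[       24        30       -18 ]
[       12       -24       -21 ]
[      -18        -9        -9 ]

Scalar multiplication is elementwise: (3X)[i][j] = 3 * X[i][j].
  (3X)[0][0] = 3 * (8) = 24
  (3X)[0][1] = 3 * (10) = 30
  (3X)[0][2] = 3 * (-6) = -18
  (3X)[1][0] = 3 * (4) = 12
  (3X)[1][1] = 3 * (-8) = -24
  (3X)[1][2] = 3 * (-7) = -21
  (3X)[2][0] = 3 * (-6) = -18
  (3X)[2][1] = 3 * (-3) = -9
  (3X)[2][2] = 3 * (-3) = -9
3X =
[       24        30       -18 ]
[       12       -24       -21 ]
[      -18        -9        -9 ]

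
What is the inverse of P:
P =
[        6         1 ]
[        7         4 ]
det(P) = 17
P⁻¹ =
[     4/17     -1/17 ]
[    -7/17      6/17 ]

For a 2×2 matrix P = [[a, b], [c, d]] with det(P) ≠ 0, P⁻¹ = (1/det(P)) * [[d, -b], [-c, a]].
det(P) = (6)*(4) - (1)*(7) = 24 - 7 = 17.
P⁻¹ = (1/17) * [[4, -1], [-7, 6]].
Dividing each entry by 17 and reducing:
P⁻¹ =
[     4/17     -1/17 ]
[    -7/17      6/17 ]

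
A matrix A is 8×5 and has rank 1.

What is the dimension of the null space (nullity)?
4

The rank-nullity theorem for an m×n matrix states:
rank(A) + nullity(A) = n (the number of columns).
Here n = 5 and rank(A) = 1, so nullity(A) = 5 - 1 = 4.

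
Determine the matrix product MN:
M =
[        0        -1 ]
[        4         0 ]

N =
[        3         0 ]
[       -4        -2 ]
MN =
[        4         2 ]
[       12         0 ]

Matrix multiplication: (MN)[i][j] = sum over k of M[i][k] * N[k][j].
  (MN)[0][0] = (0)*(3) + (-1)*(-4) = 4
  (MN)[0][1] = (0)*(0) + (-1)*(-2) = 2
  (MN)[1][0] = (4)*(3) + (0)*(-4) = 12
  (MN)[1][1] = (4)*(0) + (0)*(-2) = 0
MN =
[        4         2 ]
[       12         0 ]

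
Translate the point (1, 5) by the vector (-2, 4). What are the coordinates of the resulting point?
(-1, 9)

Translation by (-2, 4):
x' = 1 + -2 = -1
y' = 5 + 4 = 9
Homogeneous matrix: [[1, 0, -2], [0, 1, 4], [0, 0, 1]]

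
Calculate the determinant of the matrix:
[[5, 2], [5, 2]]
0

For a 2×2 matrix [[a, b], [c, d]], det = ad - bc
det = (5)(2) - (2)(5) = 10 - 10 = 0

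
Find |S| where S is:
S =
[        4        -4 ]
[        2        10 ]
det(S) = 48

For a 2×2 matrix [[a, b], [c, d]], det = a*d - b*c.
det(S) = (4)*(10) - (-4)*(2) = 40 + 8 = 48.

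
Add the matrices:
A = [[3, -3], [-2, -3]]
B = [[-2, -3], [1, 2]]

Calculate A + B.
[[1, -6], [-1, -1]]

Add corresponding elements:
(3)+(-2)=1
(-3)+(-3)=-6
(-2)+(1)=-1
(-3)+(2)=-1
A + B = [[1, -6], [-1, -1]]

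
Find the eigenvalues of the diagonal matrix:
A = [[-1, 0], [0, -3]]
λ₁ = -1, λ₂ = -3

The characteristic polynomial of A is det(A - λI) = (-1 - λ)(-3 - λ) = 0.
The roots are λ = -1 and λ = -3, so the eigenvalues are the diagonal entries.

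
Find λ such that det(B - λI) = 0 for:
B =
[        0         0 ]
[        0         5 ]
λ = 0, 5

Solve det(B - λI) = 0. For a 2×2 matrix the characteristic equation is λ² - (trace)λ + det = 0.
trace(B) = a + d = 0 + 5 = 5.
det(B) = a*d - b*c = (0)*(5) - (0)*(0) = 0 - 0 = 0.
Characteristic equation: λ² - (5)λ + (0) = 0.
Discriminant = (5)² - 4*(0) = 25 - 0 = 25.
λ = (5 ± √25) / 2 = (5 ± 5) / 2 = 0, 5.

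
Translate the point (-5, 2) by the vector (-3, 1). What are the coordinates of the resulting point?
(-8, 3)

Translation by (-3, 1):
x' = -5 + -3 = -8
y' = 2 + 1 = 3
Homogeneous matrix: [[1, 0, -3], [0, 1, 1], [0, 0, 1]]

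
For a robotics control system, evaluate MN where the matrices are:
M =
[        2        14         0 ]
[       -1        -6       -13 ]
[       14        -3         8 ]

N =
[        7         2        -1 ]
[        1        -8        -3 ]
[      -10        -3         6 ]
MN =
[       28      -108       -44 ]
[      117        85       -59 ]
[       15        28        43 ]

Matrix multiplication: (MN)[i][j] = sum over k of M[i][k] * N[k][j].
  (MN)[0][0] = (2)*(7) + (14)*(1) + (0)*(-10) = 28
  (MN)[0][1] = (2)*(2) + (14)*(-8) + (0)*(-3) = -108
  (MN)[0][2] = (2)*(-1) + (14)*(-3) + (0)*(6) = -44
  (MN)[1][0] = (-1)*(7) + (-6)*(1) + (-13)*(-10) = 117
  (MN)[1][1] = (-1)*(2) + (-6)*(-8) + (-13)*(-3) = 85
  (MN)[1][2] = (-1)*(-1) + (-6)*(-3) + (-13)*(6) = -59
  (MN)[2][0] = (14)*(7) + (-3)*(1) + (8)*(-10) = 15
  (MN)[2][1] = (14)*(2) + (-3)*(-8) + (8)*(-3) = 28
  (MN)[2][2] = (14)*(-1) + (-3)*(-3) + (8)*(6) = 43
MN =
[       28      -108       -44 ]
[      117        85       -59 ]
[       15        28        43 ]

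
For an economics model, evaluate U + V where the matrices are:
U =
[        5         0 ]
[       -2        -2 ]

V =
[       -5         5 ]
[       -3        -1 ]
U + V =
[        0         5 ]
[       -5        -3 ]

Matrix addition is elementwise: (U+V)[i][j] = U[i][j] + V[i][j].
  (U+V)[0][0] = (5) + (-5) = 0
  (U+V)[0][1] = (0) + (5) = 5
  (U+V)[1][0] = (-2) + (-3) = -5
  (U+V)[1][1] = (-2) + (-1) = -3
U + V =
[        0         5 ]
[       -5        -3 ]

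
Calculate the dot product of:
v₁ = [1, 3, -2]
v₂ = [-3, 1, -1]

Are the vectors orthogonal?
2, No

The dot product is the sum of products of corresponding components.
v₁·v₂ = (1)*(-3) + (3)*(1) + (-2)*(-1) = -3 + 3 + 2 = 2.
Two vectors are orthogonal iff their dot product is 0; here the dot product is 2, so the vectors are not orthogonal.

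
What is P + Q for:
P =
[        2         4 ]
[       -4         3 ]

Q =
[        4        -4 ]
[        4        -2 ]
P + Q =
[        6         0 ]
[        0         1 ]

Matrix addition is elementwise: (P+Q)[i][j] = P[i][j] + Q[i][j].
  (P+Q)[0][0] = (2) + (4) = 6
  (P+Q)[0][1] = (4) + (-4) = 0
  (P+Q)[1][0] = (-4) + (4) = 0
  (P+Q)[1][1] = (3) + (-2) = 1
P + Q =
[        6         0 ]
[        0         1 ]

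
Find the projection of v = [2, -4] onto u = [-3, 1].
[3, -1]

The projection of v onto u is proj_u(v) = ((v·u) / (u·u)) · u.
v·u = (2)*(-3) + (-4)*(1) = -10.
u·u = (-3)*(-3) + (1)*(1) = 10.
coefficient = -10 / 10 = -1.
proj_u(v) = -1 · [-3, 1] = [3, -1].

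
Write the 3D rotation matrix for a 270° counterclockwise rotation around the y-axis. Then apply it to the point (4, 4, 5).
R = [[0, 0, -1], [0, 1, 0], [1, 0, 0]]; R·(4, 4, 5) = (-5, 4, 4)

Rotation matrix for 270° around y-axis:
cos(270°) = 0, sin(270°) = -1
R = [[0, 0, -1], [0, 1, 0], [1, 0, 0]]
Apply to (4, 4, 5): R·[4, 4, 5]ᵀ = (-5, 4, 4)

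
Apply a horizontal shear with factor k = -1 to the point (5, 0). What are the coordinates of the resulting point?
(5, 0)

Shear matrix for horizontal shear with factor k = -1:
[[1, -1], [0, 1]]
Result: (5, 0) → (5, 0)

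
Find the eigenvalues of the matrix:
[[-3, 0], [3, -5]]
λ = -5 and λ = -3

Characteristic equation: det(A - λI) = 0
λ² - (trace)λ + (det) = 0
λ² - (-8)λ + (15) = 0
λ² + 8λ + 15 = 0
Solving: λ = -5, -3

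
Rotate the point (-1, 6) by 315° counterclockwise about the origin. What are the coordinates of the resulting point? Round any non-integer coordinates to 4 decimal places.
(3.5355, 4.9497)

Rotation matrix R(θ) = [[cos θ, -sin θ], [sin θ, cos θ]]; for θ = 315°:
R = [[√2/2, √2/2], [-√2/2, √2/2]]
Result: R × [-1, 6]ᵀ = [√2/2·-1 + (√2/2)·6, -√2/2·-1 + (√2/2)·6]ᵀ = (3.5355, 4.9497)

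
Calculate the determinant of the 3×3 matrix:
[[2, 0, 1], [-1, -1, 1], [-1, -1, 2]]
-2

Expansion along first row:
det = 2·det([[-1,1],[-1,2]]) - 0·det([[-1,1],[-1,2]]) + 1·det([[-1,-1],[-1,-1]])
    = 2·(-1·2 - 1·-1) - 0·(-1·2 - 1·-1) + 1·(-1·-1 - -1·-1)
    = 2·-1 - 0·-1 + 1·0
    = -2 + 0 + 0 = -2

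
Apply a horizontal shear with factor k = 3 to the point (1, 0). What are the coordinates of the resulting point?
(1, 0)

Shear matrix for horizontal shear with factor k = 3:
[[1, 3], [0, 1]]
Result: (1, 0) → (1, 0)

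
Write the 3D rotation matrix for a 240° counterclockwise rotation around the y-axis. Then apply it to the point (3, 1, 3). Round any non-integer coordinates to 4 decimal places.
R = [[-1/2, 0, -√3/2], [0, 1, 0], [√3/2, 0, -1/2]]; R·(3, 1, 3) = (-4.0981, 1.0000, 1.0981)

Rotation matrix for 240° around y-axis:
cos(240°) = -1/2, sin(240°) = -√3/2
R = [[-1/2, 0, -√3/2], [0, 1, 0], [√3/2, 0, -1/2]]
Apply to (3, 1, 3): R·[3, 1, 3]ᵀ = (-4.0981, 1.0000, 1.0981)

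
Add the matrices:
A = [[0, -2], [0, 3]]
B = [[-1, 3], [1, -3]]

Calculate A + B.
[[-1, 1], [1, 0]]

Add corresponding elements:
(0)+(-1)=-1
(-2)+(3)=1
(0)+(1)=1
(3)+(-3)=0
A + B = [[-1, 1], [1, 0]]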